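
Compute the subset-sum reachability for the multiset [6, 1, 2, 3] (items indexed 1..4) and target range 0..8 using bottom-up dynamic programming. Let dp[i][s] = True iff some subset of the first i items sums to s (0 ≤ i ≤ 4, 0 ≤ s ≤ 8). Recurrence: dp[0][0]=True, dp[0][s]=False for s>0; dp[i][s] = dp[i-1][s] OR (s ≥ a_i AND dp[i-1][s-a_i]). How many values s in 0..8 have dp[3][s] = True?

7

i\s   0   1   2   3   4   5   6   7   8
  0   T   F   F   F   F   F   F   F   F
  1   T   F   F   F   F   F   T   F   F
  2   T   T   F   F   F   F   T   T   F
  3   T   T   T   T   F   F   T   T   T
  4   T   T   T   T   T   T   T   T   T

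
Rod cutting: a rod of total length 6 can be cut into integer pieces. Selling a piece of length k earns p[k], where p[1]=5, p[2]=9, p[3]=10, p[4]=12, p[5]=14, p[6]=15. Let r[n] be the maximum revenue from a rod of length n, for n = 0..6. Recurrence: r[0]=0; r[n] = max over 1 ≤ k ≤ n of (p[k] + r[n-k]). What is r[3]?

15

   n    0    1    2    3    4    5    6
r[n]    0    5   10   15   20   25   30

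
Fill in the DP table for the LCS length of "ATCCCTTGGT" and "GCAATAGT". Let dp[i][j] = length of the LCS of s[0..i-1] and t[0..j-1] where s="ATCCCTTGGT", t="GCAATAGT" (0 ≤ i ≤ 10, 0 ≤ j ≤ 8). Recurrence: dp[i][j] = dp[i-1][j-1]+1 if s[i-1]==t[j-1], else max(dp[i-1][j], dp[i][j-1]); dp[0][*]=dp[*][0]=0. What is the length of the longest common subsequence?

   ''  G  C  A  A  T  A  G  T
''  0  0  0  0  0  0  0  0  0
 A  0  0  0  1  1  1  1  1  1
 T  0  0  0  1  1  2  2  2  2
 C  0  0  1  1  1  2  2  2  2
 C  0  0  1  1  1  2  2  2  2
 C  0  0  1  1  1  2  2  2  2
 T  0  0  1  1  1  2  2  2  3
 T  0  0  1  1  1  2  2  2  3
 G  0  1  1  1  1  2  2  3  3
 G  0  1  1  1  1  2  2  3  3
 T  0  1  1  1  1  2  2  3  4

4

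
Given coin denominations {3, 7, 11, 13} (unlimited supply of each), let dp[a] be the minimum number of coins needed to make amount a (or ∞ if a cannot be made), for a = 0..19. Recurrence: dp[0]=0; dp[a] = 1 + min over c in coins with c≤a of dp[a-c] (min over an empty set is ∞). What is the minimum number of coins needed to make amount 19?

 a  0  1  2  3  4  5  6  7  8  9 10 11 12 13 14 15 16 17 18 19
dp  0  -  -  1  -  -  2  1  -  3  2  1  4  1  2  5  2  3  2  3
(- denotes ∞ / unreachable)

3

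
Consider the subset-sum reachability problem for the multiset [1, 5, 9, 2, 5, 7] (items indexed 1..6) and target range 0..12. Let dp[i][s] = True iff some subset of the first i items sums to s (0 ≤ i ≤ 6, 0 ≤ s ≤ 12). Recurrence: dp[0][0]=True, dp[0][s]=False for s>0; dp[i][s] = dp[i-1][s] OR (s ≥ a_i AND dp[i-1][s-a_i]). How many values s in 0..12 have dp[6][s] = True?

12

i\s   0   1   2   3   4   5   6   7   8   9  10  11  12
  0   T   F   F   F   F   F   F   F   F   F   F   F   F
  1   T   T   F   F   F   F   F   F   F   F   F   F   F
  2   T   T   F   F   F   T   T   F   F   F   F   F   F
  3   T   T   F   F   F   T   T   F   F   T   T   F   F
  4   T   T   T   T   F   T   T   T   T   T   T   T   T
  5   T   T   T   T   F   T   T   T   T   T   T   T   T
  6   T   T   T   T   F   T   T   T   T   T   T   T   T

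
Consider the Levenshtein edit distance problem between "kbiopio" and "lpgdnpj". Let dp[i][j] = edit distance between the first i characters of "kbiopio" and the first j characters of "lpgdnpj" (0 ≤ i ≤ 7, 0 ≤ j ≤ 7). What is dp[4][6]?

   ''  l  p  g  d  n  p  j
''  0  1  2  3  4  5  6  7
 k  1  1  2  3  4  5  6  7
 b  2  2  2  3  4  5  6  7
 i  3  3  3  3  4  5  6  7
 o  4  4  4  4  4  5  6  7
 p  5  5  4  5  5  5  5  6
 i  6  6  5  5  6  6  6  6
 o  7  7  6  6  6  7  7  7

6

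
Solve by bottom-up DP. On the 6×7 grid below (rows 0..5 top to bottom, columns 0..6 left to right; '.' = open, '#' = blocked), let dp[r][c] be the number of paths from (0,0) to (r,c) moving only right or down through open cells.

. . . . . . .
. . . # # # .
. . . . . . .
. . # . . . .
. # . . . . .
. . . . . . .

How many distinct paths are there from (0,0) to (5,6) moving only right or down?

r\c   0   1   2   3   4   5   6
  0   1   1   1   1   1   1   1
  1   1   2   3   0   0   0   1
  2   1   3   6   6   6   6   7
  3   1   4   0   6  12  18  25
  4   1   0   0   6  18  36  61
  5   1   1   1   7  25  61 122

122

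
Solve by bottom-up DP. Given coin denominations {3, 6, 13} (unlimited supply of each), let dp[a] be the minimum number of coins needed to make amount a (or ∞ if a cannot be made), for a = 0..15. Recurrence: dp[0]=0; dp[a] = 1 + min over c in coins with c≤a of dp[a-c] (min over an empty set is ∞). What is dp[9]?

 a  0  1  2  3  4  5  6  7  8  9 10 11 12 13 14 15
dp  0  -  -  1  -  -  1  -  -  2  -  -  2  1  -  3
(- denotes ∞ / unreachable)

2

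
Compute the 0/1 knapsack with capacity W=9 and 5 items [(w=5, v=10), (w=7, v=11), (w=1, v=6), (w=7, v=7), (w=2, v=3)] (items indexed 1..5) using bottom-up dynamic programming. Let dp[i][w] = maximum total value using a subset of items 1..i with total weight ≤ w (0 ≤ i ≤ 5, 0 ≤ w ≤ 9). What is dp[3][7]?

16

i\w   0   1   2   3   4   5   6   7   8   9
  0   0   0   0   0   0   0   0   0   0   0
  1   0   0   0   0   0  10  10  10  10  10
  2   0   0   0   0   0  10  10  11  11  11
  3   0   6   6   6   6  10  16  16  17  17
  4   0   6   6   6   6  10  16  16  17  17
  5   0   6   6   9   9  10  16  16  19  19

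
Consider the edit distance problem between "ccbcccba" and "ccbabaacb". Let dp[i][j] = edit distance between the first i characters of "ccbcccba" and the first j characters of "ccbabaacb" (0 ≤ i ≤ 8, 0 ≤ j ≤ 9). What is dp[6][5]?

   ''  c  c  b  a  b  a  a  c  b
''  0  1  2  3  4  5  6  7  8  9
 c  1  0  1  2  3  4  5  6  7  8
 c  2  1  0  1  2  3  4  5  6  7
 b  3  2  1  0  1  2  3  4  5  6
 c  4  3  2  1  1  2  3  4  4  5
 c  5  4  3  2  2  2  3  4  4  5
 c  6  5  4  3  3  3  3  4  4  5
 b  7  6  5  4  4  3  4  4  5  4
 a  8  7  6  5  4  4  3  4  5  5

3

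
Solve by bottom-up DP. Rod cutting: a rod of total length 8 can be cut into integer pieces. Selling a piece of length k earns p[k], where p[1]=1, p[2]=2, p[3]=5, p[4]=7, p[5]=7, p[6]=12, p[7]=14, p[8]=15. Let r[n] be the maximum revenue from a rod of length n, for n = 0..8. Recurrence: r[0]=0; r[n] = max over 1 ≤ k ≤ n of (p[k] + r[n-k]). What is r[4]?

   n    0    1    2    3    4    5    6    7    8
r[n]    0    1    2    5    7    8   12   14   15

7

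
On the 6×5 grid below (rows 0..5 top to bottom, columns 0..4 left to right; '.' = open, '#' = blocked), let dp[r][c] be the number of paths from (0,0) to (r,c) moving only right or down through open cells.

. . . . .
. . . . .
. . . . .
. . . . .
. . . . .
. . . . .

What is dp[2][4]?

r\c   0   1   2   3   4
  0   1   1   1   1   1
  1   1   2   3   4   5
  2   1   3   6  10  15
  3   1   4  10  20  35
  4   1   5  15  35  70
  5   1   6  21  56 126

15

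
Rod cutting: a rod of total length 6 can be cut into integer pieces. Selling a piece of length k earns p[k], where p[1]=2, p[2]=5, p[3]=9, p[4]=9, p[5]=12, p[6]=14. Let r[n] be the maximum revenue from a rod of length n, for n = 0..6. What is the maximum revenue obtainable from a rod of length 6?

   n    0    1    2    3    4    5    6
r[n]    0    2    5    9   11   14   18

18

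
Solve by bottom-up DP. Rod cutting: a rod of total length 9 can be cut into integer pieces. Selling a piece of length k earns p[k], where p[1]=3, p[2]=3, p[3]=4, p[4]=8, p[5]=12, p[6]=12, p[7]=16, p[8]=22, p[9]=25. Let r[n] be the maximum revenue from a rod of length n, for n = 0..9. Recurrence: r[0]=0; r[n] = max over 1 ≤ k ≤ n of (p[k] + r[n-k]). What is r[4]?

   n    0    1    2    3    4    5    6    7    8    9
r[n]    0    3    6    9   12   15   18   21   24   27

12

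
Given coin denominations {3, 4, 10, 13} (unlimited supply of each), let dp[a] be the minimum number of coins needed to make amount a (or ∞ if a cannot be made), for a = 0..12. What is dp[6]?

 a  0  1  2  3  4  5  6  7  8  9 10 11 12
dp  0  -  -  1  1  -  2  2  2  3  1  3  3
(- denotes ∞ / unreachable)

2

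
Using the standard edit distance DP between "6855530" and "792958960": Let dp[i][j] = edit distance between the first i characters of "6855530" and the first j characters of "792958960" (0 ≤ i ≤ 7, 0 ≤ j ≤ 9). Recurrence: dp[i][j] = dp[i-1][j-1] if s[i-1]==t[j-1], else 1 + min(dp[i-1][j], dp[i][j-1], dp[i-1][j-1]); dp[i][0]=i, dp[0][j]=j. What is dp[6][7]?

6

   ''  7  9  2  9  5  8  9  6  0
''  0  1  2  3  4  5  6  7  8  9
 6  1  1  2  3  4  5  6  7  7  8
 8  2  2  2  3  4  5  5  6  7  8
 5  3  3  3  3  4  4  5  6  7  8
 5  4  4  4  4  4  4  5  6  7  8
 5  5  5  5  5  5  4  5  6  7  8
 3  6  6  6  6  6  5  5  6  7  8
 0  7  7  7  7  7  6  6  6  7  7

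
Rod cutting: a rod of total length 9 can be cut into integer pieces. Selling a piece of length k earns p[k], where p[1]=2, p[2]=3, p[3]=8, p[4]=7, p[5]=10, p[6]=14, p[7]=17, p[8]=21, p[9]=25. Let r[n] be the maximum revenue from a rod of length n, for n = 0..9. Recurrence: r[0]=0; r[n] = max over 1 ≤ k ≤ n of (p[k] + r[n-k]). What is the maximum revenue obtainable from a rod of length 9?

25

   n    0    1    2    3    4    5    6    7    8    9
r[n]    0    2    4    8   10   12   16   18   21   25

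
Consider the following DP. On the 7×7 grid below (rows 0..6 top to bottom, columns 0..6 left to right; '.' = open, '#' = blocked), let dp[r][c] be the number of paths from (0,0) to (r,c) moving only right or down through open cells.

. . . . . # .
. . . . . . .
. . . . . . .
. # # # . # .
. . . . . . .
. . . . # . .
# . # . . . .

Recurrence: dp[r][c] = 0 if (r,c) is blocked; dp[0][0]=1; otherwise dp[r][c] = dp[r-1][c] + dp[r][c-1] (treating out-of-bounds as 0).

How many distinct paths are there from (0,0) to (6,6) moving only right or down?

77

r\c   0   1   2   3   4   5   6
  0   1   1   1   1   1   0   0
  1   1   2   3   4   5   5   5
  2   1   3   6  10  15  20  25
  3   1   0   0   0  15   0  25
  4   1   1   1   1  16  16  41
  5   1   2   3   4   0  16  57
  6   0   2   0   4   4  20  77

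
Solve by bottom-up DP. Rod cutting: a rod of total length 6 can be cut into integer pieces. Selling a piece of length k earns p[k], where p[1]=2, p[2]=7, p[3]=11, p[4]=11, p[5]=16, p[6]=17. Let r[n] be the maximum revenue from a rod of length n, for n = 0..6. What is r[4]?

   n    0    1    2    3    4    5    6
r[n]    0    2    7   11   14   18   22

14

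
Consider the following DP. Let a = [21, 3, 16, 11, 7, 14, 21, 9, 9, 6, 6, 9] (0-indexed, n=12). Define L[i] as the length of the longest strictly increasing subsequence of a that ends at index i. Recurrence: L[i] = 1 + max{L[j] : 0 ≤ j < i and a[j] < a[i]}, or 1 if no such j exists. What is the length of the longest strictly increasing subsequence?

   i    0    1    2    3    4    5    6    7    8    9   10   11
a[i]   21    3   16   11    7   14   21    9    9    6    6    9
L[i]    1    1    2    2    2    3    4    3    3    2    2    3

4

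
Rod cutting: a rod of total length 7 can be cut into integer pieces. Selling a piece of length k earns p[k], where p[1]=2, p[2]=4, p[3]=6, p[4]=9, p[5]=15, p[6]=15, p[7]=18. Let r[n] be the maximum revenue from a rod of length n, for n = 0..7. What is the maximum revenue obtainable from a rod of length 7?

   n    0    1    2    3    4    5    6    7
r[n]    0    2    4    6    9   15   17   19

19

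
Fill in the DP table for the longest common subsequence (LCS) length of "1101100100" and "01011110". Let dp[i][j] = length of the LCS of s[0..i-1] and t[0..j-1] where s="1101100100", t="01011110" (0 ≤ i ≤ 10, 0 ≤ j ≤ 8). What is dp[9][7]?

5

   ''  0  1  0  1  1  1  1  0
''  0  0  0  0  0  0  0  0  0
 1  0  0  1  1  1  1  1  1  1
 1  0  0  1  1  2  2  2  2  2
 0  0  1  1  2  2  2  2  2  3
 1  0  1  2  2  3  3  3  3  3
 1  0  1  2  2  3  4  4  4  4
 0  0  1  2  3  3  4  4  4  5
 0  0  1  2  3  3  4  4  4  5
 1  0  1  2  3  4  4  5  5  5
 0  0  1  2  3  4  4  5  5  6
 0  0  1  2  3  4  4  5  5  6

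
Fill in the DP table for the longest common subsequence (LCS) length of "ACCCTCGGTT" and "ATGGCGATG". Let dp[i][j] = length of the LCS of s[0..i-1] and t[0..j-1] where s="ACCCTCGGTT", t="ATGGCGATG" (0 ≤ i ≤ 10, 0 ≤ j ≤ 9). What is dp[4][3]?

   ''  A  T  G  G  C  G  A  T  G
''  0  0  0  0  0  0  0  0  0  0
 A  0  1  1  1  1  1  1  1  1  1
 C  0  1  1  1  1  2  2  2  2  2
 C  0  1  1  1  1  2  2  2  2  2
 C  0  1  1  1  1  2  2  2  2  2
 T  0  1  2  2  2  2  2  2  3  3
 C  0  1  2  2  2  3  3  3  3  3
 G  0  1  2  3  3  3  4  4  4  4
 G  0  1  2  3  4  4  4  4  4  5
 T  0  1  2  3  4  4  4  4  5  5
 T  0  1  2  3  4  4  4  4  5  5

1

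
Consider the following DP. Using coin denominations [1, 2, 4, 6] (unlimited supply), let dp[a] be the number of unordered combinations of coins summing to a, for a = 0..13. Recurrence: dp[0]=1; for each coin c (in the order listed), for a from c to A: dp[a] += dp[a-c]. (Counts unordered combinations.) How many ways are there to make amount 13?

23

after  coin     0     1     2     3     4     5     6     7     8     9    10    11    12    13
          1     1     1     1     1     1     1     1     1     1     1     1     1     1     1
          2     1     1     2     2     3     3     4     4     5     5     6     6     7     7
          4     1     1     2     2     4     4     6     6     9     9    12    12    16    16
          6     1     1     2     2     4     4     7     7    11    11    16    16    23    23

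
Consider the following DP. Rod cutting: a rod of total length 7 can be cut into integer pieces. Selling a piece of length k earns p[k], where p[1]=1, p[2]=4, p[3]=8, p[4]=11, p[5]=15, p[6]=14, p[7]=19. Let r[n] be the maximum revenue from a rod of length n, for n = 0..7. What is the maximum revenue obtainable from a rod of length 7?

19

   n    0    1    2    3    4    5    6    7
r[n]    0    1    4    8   11   15   16   19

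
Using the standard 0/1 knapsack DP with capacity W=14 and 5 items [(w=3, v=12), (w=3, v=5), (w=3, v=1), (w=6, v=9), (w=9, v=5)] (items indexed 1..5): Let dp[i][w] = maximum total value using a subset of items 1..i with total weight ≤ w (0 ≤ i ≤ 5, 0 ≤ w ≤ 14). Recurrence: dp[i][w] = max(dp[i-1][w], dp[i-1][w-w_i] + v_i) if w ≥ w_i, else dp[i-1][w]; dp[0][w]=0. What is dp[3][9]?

18

i\w   0   1   2   3   4   5   6   7   8   9  10  11  12  13  14
  0   0   0   0   0   0   0   0   0   0   0   0   0   0   0   0
  1   0   0   0  12  12  12  12  12  12  12  12  12  12  12  12
  2   0   0   0  12  12  12  17  17  17  17  17  17  17  17  17
  3   0   0   0  12  12  12  17  17  17  18  18  18  18  18  18
  4   0   0   0  12  12  12  17  17  17  21  21  21  26  26  26
  5   0   0   0  12  12  12  17  17  17  21  21  21  26  26  26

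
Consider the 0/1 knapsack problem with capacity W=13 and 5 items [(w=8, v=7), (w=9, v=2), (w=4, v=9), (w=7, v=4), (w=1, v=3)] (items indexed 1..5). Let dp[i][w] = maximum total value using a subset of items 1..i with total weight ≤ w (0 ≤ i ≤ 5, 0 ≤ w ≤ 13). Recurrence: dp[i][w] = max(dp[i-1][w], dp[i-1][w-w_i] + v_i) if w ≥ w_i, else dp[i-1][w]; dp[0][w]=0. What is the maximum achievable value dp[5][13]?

19

i\w   0   1   2   3   4   5   6   7   8   9  10  11  12  13
  0   0   0   0   0   0   0   0   0   0   0   0   0   0   0
  1   0   0   0   0   0   0   0   0   7   7   7   7   7   7
  2   0   0   0   0   0   0   0   0   7   7   7   7   7   7
  3   0   0   0   0   9   9   9   9   9   9   9   9  16  16
  4   0   0   0   0   9   9   9   9   9   9   9  13  16  16
  5   0   3   3   3   9  12  12  12  12  12  12  13  16  19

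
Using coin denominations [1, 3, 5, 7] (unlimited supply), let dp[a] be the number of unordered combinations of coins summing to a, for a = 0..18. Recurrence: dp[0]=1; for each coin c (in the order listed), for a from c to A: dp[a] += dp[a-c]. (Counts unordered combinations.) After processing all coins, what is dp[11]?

10

after  coin     0     1     2     3     4     5     6     7     8     9    10    11    12    13    14    15    16    17    18
          1     1     1     1     1     1     1     1     1     1     1     1     1     1     1     1     1     1     1     1
          3     1     1     1     2     2     2     3     3     3     4     4     4     5     5     5     6     6     6     7
          5     1     1     1     2     2     3     4     4     5     6     7     8     9    10    11    13    14    15    17
          7     1     1     1     2     2     3     4     5     6     7     9    10    12    14    16    19    21    24    27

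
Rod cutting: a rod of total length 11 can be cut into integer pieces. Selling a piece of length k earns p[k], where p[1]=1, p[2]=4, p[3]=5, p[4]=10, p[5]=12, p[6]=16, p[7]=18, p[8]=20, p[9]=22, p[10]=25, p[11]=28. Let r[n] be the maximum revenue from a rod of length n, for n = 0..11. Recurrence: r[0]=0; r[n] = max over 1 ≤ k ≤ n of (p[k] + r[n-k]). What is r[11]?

   n    0    1    2    3    4    5    6    7    8    9   10   11
r[n]    0    1    4    5   10   12   16   18   20   22   26   28

28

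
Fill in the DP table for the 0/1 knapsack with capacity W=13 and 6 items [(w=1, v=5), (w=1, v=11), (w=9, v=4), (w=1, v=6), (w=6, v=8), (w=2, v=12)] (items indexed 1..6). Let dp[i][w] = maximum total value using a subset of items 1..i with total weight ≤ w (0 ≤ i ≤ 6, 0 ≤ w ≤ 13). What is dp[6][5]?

i\w   0   1   2   3   4   5   6   7   8   9  10  11  12  13
  0   0   0   0   0   0   0   0   0   0   0   0   0   0   0
  1   0   5   5   5   5   5   5   5   5   5   5   5   5   5
  2   0  11  16  16  16  16  16  16  16  16  16  16  16  16
  3   0  11  16  16  16  16  16  16  16  16  16  20  20  20
  4   0  11  17  22  22  22  22  22  22  22  22  22  26  26
  5   0  11  17  22  22  22  22  22  25  30  30  30  30  30
  6   0  11  17  23  29  34  34  34  34  34  37  42  42  42

34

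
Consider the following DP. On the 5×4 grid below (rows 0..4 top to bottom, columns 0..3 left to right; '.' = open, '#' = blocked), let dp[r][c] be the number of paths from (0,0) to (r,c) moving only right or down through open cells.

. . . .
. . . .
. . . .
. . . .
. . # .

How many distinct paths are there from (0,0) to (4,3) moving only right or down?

r\c   0   1   2   3
  0   1   1   1   1
  1   1   2   3   4
  2   1   3   6  10
  3   1   4  10  20
  4   1   5   0  20

20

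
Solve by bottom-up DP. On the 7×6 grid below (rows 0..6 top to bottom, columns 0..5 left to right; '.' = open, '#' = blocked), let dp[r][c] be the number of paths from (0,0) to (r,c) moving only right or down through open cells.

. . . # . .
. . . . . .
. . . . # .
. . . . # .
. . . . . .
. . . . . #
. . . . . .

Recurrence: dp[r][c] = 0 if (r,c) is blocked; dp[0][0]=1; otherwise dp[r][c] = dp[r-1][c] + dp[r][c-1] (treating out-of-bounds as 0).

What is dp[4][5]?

37

r\c   0   1   2   3   4   5
  0   1   1   1   0   0   0
  1   1   2   3   3   3   3
  2   1   3   6   9   0   3
  3   1   4  10  19   0   3
  4   1   5  15  34  34  37
  5   1   6  21  55  89   0
  6   1   7  28  83 172 172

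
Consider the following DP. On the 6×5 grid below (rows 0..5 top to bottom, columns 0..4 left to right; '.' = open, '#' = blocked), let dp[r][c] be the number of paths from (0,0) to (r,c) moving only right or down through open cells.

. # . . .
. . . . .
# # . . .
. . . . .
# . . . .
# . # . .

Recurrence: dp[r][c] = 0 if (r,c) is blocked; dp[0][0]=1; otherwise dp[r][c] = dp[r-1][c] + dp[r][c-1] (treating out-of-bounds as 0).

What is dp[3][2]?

1

r\c   0   1   2   3   4
  0   1   0   0   0   0
  1   1   1   1   1   1
  2   0   0   1   2   3
  3   0   0   1   3   6
  4   0   0   1   4  10
  5   0   0   0   4  14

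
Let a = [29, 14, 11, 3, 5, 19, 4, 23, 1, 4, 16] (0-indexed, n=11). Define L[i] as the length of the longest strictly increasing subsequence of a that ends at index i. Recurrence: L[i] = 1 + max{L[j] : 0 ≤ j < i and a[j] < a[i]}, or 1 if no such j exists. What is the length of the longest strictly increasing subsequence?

4

   i    0    1    2    3    4    5    6    7    8    9   10
a[i]   29   14   11    3    5   19    4   23    1    4   16
L[i]    1    1    1    1    2    3    2    4    1    2    3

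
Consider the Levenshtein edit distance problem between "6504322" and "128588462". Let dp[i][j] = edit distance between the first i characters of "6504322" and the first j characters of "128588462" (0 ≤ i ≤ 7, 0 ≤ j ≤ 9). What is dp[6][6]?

   ''  1  2  8  5  8  8  4  6  2
''  0  1  2  3  4  5  6  7  8  9
 6  1  1  2  3  4  5  6  7  7  8
 5  2  2  2  3  3  4  5  6  7  8
 0  3  3  3  3  4  4  5  6  7  8
 4  4  4  4  4  4  5  5  5  6  7
 3  5  5  5  5  5  5  6  6  6  7
 2  6  6  5  6  6  6  6  7  7  6
 2  7  7  6  6  7  7  7  7  8  7

6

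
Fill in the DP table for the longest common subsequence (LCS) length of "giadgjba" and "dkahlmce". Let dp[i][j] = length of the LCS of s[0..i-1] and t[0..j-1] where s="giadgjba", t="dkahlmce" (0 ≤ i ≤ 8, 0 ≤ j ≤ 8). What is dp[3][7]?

   ''  d  k  a  h  l  m  c  e
''  0  0  0  0  0  0  0  0  0
 g  0  0  0  0  0  0  0  0  0
 i  0  0  0  0  0  0  0  0  0
 a  0  0  0  1  1  1  1  1  1
 d  0  1  1  1  1  1  1  1  1
 g  0  1  1  1  1  1  1  1  1
 j  0  1  1  1  1  1  1  1  1
 b  0  1  1  1  1  1  1  1  1
 a  0  1  1  2  2  2  2  2  2

1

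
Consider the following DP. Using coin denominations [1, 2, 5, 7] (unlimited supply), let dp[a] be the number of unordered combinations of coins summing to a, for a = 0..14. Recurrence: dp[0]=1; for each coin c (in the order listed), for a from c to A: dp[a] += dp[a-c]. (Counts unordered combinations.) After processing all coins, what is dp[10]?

after  coin     0     1     2     3     4     5     6     7     8     9    10    11    12    13    14
          1     1     1     1     1     1     1     1     1     1     1     1     1     1     1     1
          2     1     1     2     2     3     3     4     4     5     5     6     6     7     7     8
          5     1     1     2     2     3     4     5     6     7     8    10    11    13    14    16
          7     1     1     2     2     3     4     5     7     8    10    12    14    17    19    23

12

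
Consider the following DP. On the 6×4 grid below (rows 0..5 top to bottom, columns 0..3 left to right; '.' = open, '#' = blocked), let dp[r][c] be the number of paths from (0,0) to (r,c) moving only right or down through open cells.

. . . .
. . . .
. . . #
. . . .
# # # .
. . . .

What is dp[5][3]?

r\c   0   1   2   3
  0   1   1   1   1
  1   1   2   3   4
  2   1   3   6   0
  3   1   4  10  10
  4   0   0   0  10
  5   0   0   0  10

10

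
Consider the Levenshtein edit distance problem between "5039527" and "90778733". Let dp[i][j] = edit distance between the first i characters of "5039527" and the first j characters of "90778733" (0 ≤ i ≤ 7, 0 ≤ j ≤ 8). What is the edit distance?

   ''  9  0  7  7  8  7  3  3
''  0  1  2  3  4  5  6  7  8
 5  1  1  2  3  4  5  6  7  8
 0  2  2  1  2  3  4  5  6  7
 3  3  3  2  2  3  4  5  5  6
 9  4  3  3  3  3  4  5  6  6
 5  5  4  4  4  4  4  5  6  7
 2  6  5  5  5  5  5  5  6  7
 7  7  6  6  5  5  6  5  6  7

7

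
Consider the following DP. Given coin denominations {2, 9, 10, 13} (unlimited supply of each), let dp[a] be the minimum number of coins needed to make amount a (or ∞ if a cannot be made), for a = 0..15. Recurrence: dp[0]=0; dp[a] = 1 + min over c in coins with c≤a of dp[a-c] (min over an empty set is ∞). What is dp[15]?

2

 a  0  1  2  3  4  5  6  7  8  9 10 11 12 13 14 15
dp  0  -  1  -  2  -  3  -  4  1  1  2  2  1  3  2
(- denotes ∞ / unreachable)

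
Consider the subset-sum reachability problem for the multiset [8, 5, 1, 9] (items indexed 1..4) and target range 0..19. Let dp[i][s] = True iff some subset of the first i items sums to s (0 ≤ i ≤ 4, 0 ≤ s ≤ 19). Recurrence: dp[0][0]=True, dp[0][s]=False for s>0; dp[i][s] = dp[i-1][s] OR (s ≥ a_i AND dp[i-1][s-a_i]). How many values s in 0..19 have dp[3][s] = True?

8

i\s   0   1   2   3   4   5   6   7   8   9  10  11  12  13  14  15  16  17  18  19
  0   T   F   F   F   F   F   F   F   F   F   F   F   F   F   F   F   F   F   F   F
  1   T   F   F   F   F   F   F   F   T   F   F   F   F   F   F   F   F   F   F   F
  2   T   F   F   F   F   T   F   F   T   F   F   F   F   T   F   F   F   F   F   F
  3   T   T   F   F   F   T   T   F   T   T   F   F   F   T   T   F   F   F   F   F
  4   T   T   F   F   F   T   T   F   T   T   T   F   F   T   T   T   F   T   T   F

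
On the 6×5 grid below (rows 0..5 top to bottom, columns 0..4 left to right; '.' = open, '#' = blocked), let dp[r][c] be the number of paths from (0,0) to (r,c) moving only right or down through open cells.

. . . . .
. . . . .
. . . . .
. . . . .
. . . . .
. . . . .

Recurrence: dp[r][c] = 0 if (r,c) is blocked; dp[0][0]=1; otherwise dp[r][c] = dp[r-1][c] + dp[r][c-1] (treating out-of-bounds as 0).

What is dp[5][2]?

r\c   0   1   2   3   4
  0   1   1   1   1   1
  1   1   2   3   4   5
  2   1   3   6  10  15
  3   1   4  10  20  35
  4   1   5  15  35  70
  5   1   6  21  56 126

21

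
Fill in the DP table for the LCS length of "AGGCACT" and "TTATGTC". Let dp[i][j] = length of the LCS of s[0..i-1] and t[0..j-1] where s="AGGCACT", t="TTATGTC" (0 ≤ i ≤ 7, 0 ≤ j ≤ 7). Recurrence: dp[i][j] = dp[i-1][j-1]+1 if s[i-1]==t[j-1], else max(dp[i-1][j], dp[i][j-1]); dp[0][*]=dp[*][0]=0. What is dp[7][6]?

3

   ''  T  T  A  T  G  T  C
''  0  0  0  0  0  0  0  0
 A  0  0  0  1  1  1  1  1
 G  0  0  0  1  1  2  2  2
 G  0  0  0  1  1  2  2  2
 C  0  0  0  1  1  2  2  3
 A  0  0  0  1  1  2  2  3
 C  0  0  0  1  1  2  2  3
 T  0  1  1  1  2  2  3  3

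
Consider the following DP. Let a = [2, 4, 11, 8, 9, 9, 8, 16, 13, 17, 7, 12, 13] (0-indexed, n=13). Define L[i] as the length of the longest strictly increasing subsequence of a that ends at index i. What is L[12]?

   i    0    1    2    3    4    5    6    7    8    9   10   11   12
a[i]    2    4   11    8    9    9    8   16   13   17    7   12   13
L[i]    1    2    3    3    4    4    3    5    5    6    3    5    6

6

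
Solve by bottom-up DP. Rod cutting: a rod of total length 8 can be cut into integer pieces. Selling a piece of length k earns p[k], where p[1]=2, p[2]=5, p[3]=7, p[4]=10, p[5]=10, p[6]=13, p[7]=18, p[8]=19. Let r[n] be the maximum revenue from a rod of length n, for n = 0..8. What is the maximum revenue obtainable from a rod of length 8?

   n    0    1    2    3    4    5    6    7    8
r[n]    0    2    5    7   10   12   15   18   20

20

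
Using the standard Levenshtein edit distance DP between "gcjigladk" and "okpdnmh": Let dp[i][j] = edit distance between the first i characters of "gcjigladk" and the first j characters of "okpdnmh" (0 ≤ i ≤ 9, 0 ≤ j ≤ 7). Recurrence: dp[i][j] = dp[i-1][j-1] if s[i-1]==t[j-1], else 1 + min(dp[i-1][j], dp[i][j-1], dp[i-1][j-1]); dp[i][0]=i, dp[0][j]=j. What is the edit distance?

   ''  o  k  p  d  n  m  h
''  0  1  2  3  4  5  6  7
 g  1  1  2  3  4  5  6  7
 c  2  2  2  3  4  5  6  7
 j  3  3  3  3  4  5  6  7
 i  4  4  4  4  4  5  6  7
 g  5  5  5  5  5  5  6  7
 l  6  6  6  6  6  6  6  7
 a  7  7  7  7  7  7  7  7
 d  8  8  8  8  7  8  8  8
 k  9  9  8  9  8  8  9  9

9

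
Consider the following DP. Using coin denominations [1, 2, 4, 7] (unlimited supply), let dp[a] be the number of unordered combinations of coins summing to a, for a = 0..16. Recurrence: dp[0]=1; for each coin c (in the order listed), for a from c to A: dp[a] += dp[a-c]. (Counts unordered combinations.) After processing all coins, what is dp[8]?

10

after  coin     0     1     2     3     4     5     6     7     8     9    10    11    12    13    14    15    16
          1     1     1     1     1     1     1     1     1     1     1     1     1     1     1     1     1     1
          2     1     1     2     2     3     3     4     4     5     5     6     6     7     7     8     8     9
          4     1     1     2     2     4     4     6     6     9     9    12    12    16    16    20    20    25
          7     1     1     2     2     4     4     6     7    10    11    14    16    20    22    27    30    36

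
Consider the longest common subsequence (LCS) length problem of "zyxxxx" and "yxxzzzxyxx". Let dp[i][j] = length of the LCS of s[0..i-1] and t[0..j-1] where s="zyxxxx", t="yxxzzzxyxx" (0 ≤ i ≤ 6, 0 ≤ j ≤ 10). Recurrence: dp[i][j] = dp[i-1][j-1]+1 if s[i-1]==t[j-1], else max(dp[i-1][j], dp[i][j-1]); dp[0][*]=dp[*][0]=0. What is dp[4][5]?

   ''  y  x  x  z  z  z  x  y  x  x
''  0  0  0  0  0  0  0  0  0  0  0
 z  0  0  0  0  1  1  1  1  1  1  1
 y  0  1  1  1  1  1  1  1  2  2  2
 x  0  1  2  2  2  2  2  2  2  3  3
 x  0  1  2  3  3  3  3  3  3  3  4
 x  0  1  2  3  3  3  3  4  4  4  4
 x  0  1  2  3  3  3  3  4  4  5  5

3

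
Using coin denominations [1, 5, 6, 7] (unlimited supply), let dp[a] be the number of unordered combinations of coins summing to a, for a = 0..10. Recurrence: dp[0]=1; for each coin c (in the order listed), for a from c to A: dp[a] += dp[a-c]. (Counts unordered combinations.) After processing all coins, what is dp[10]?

after  coin     0     1     2     3     4     5     6     7     8     9    10
          1     1     1     1     1     1     1     1     1     1     1     1
          5     1     1     1     1     1     2     2     2     2     2     3
          6     1     1     1     1     1     2     3     3     3     3     4
          7     1     1     1     1     1     2     3     4     4     4     5

5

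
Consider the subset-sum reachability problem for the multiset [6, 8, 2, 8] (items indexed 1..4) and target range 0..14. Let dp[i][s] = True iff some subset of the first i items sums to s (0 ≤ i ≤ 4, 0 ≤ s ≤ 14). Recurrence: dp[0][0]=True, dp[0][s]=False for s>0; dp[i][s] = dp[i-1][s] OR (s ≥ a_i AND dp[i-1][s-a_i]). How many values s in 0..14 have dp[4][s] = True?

i\s   0   1   2   3   4   5   6   7   8   9  10  11  12  13  14
  0   T   F   F   F   F   F   F   F   F   F   F   F   F   F   F
  1   T   F   F   F   F   F   T   F   F   F   F   F   F   F   F
  2   T   F   F   F   F   F   T   F   T   F   F   F   F   F   T
  3   T   F   T   F   F   F   T   F   T   F   T   F   F   F   T
  4   T   F   T   F   F   F   T   F   T   F   T   F   F   F   T

6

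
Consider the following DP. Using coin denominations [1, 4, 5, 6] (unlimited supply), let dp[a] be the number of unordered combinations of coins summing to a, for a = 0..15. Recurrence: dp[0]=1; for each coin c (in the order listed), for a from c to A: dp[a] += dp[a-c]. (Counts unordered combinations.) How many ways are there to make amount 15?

after  coin     0     1     2     3     4     5     6     7     8     9    10    11    12    13    14    15
          1     1     1     1     1     1     1     1     1     1     1     1     1     1     1     1     1
          4     1     1     1     1     2     2     2     2     3     3     3     3     4     4     4     4
          5     1     1     1     1     2     3     3     3     4     5     6     6     7     8     9    10
          6     1     1     1     1     2     3     4     4     5     6     8     9    11    12    14    16

16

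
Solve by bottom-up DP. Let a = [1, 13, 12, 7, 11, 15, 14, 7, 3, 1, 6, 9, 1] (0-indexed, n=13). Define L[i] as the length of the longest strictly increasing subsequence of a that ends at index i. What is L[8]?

   i    0    1    2    3    4    5    6    7    8    9   10   11   12
a[i]    1   13   12    7   11   15   14    7    3    1    6    9    1
L[i]    1    2    2    2    3    4    4    2    2    1    3    4    1

2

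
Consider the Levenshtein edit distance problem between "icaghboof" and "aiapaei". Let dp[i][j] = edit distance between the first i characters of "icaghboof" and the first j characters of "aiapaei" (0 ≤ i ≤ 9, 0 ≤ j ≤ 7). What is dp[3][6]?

   ''  a  i  a  p  a  e  i
''  0  1  2  3  4  5  6  7
 i  1  1  1  2  3  4  5  6
 c  2  2  2  2  3  4  5  6
 a  3  2  3  2  3  3  4  5
 g  4  3  3  3  3  4  4  5
 h  5  4  4  4  4  4  5  5
 b  6  5  5  5  5  5  5  6
 o  7  6  6  6  6  6  6  6
 o  8  7  7  7  7  7  7  7
 f  9  8  8  8  8  8  8  8

4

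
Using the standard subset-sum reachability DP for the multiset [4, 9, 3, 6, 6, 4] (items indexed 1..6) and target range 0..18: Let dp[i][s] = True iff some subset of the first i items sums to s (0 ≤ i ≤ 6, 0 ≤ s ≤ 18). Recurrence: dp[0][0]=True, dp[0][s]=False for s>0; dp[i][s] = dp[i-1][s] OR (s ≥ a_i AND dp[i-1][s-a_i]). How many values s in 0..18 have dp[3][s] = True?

8

i\s   0   1   2   3   4   5   6   7   8   9  10  11  12  13  14  15  16  17  18
  0   T   F   F   F   F   F   F   F   F   F   F   F   F   F   F   F   F   F   F
  1   T   F   F   F   T   F   F   F   F   F   F   F   F   F   F   F   F   F   F
  2   T   F   F   F   T   F   F   F   F   T   F   F   F   T   F   F   F   F   F
  3   T   F   F   T   T   F   F   T   F   T   F   F   T   T   F   F   T   F   F
  4   T   F   F   T   T   F   T   T   F   T   T   F   T   T   F   T   T   F   T
  5   T   F   F   T   T   F   T   T   F   T   T   F   T   T   F   T   T   F   T
  6   T   F   F   T   T   F   T   T   T   T   T   T   T   T   T   T   T   T   T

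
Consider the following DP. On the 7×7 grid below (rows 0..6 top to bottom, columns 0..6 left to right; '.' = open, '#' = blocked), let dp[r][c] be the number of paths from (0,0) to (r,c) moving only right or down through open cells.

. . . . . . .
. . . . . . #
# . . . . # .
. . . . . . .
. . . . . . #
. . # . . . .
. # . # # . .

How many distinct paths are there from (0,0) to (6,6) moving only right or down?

330

r\c   0   1   2   3   4   5   6
  0   1   1   1   1   1   1   1
  1   1   2   3   4   5   6   0
  2   0   2   5   9  14   0   0
  3   0   2   7  16  30  30  30
  4   0   2   9  25  55  85   0
  5   0   2   0  25  80 165 165
  6   0   0   0   0   0 165 330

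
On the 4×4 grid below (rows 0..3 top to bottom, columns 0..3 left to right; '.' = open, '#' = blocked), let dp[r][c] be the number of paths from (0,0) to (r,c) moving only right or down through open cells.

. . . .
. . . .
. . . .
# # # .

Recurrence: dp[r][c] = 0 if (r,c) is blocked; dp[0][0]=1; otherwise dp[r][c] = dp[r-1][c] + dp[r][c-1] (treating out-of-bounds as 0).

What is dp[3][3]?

r\c   0   1   2   3
  0   1   1   1   1
  1   1   2   3   4
  2   1   3   6  10
  3   0   0   0  10

10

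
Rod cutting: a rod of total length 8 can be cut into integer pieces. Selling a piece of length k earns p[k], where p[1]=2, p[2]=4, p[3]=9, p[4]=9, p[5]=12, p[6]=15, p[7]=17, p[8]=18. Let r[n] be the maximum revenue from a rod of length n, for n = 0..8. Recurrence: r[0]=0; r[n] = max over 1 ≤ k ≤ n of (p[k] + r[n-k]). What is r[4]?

11

   n    0    1    2    3    4    5    6    7    8
r[n]    0    2    4    9   11   13   18   20   22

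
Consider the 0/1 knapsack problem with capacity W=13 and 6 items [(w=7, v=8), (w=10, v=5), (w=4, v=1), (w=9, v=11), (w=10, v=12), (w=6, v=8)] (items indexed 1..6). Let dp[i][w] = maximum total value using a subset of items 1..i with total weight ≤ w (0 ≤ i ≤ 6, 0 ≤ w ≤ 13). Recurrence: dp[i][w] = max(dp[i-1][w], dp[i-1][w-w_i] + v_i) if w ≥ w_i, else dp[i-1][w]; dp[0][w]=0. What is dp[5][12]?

12

i\w   0   1   2   3   4   5   6   7   8   9  10  11  12  13
  0   0   0   0   0   0   0   0   0   0   0   0   0   0   0
  1   0   0   0   0   0   0   0   8   8   8   8   8   8   8
  2   0   0   0   0   0   0   0   8   8   8   8   8   8   8
  3   0   0   0   0   1   1   1   8   8   8   8   9   9   9
  4   0   0   0   0   1   1   1   8   8  11  11  11  11  12
  5   0   0   0   0   1   1   1   8   8  11  12  12  12  12
  6   0   0   0   0   1   1   8   8   8  11  12  12  12  16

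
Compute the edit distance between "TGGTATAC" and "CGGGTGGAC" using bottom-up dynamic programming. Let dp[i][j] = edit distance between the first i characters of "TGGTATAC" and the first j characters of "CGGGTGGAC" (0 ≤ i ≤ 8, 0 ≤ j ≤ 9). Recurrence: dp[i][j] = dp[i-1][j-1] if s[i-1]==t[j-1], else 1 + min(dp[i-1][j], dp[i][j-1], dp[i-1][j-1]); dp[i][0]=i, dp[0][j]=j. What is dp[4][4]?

2

   ''  C  G  G  G  T  G  G  A  C
''  0  1  2  3  4  5  6  7  8  9
 T  1  1  2  3  4  4  5  6  7  8
 G  2  2  1  2  3  4  4  5  6  7
 G  3  3  2  1  2  3  4  4  5  6
 T  4  4  3  2  2  2  3  4  5  6
 A  5  5  4  3  3  3  3  4  4  5
 T  6  6  5  4  4  3  4  4  5  5
 A  7  7  6  5  5  4  4  5  4  5
 C  8  7  7  6  6  5  5  5  5  4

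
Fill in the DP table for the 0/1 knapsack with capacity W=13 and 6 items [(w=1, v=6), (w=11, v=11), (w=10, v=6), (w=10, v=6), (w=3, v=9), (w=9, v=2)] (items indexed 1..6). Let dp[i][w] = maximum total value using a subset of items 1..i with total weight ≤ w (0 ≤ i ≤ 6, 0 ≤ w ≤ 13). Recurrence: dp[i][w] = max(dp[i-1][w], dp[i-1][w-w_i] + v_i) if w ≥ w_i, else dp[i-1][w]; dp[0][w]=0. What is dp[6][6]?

i\w   0   1   2   3   4   5   6   7   8   9  10  11  12  13
  0   0   0   0   0   0   0   0   0   0   0   0   0   0   0
  1   0   6   6   6   6   6   6   6   6   6   6   6   6   6
  2   0   6   6   6   6   6   6   6   6   6   6  11  17  17
  3   0   6   6   6   6   6   6   6   6   6   6  12  17  17
  4   0   6   6   6   6   6   6   6   6   6   6  12  17  17
  5   0   6   6   9  15  15  15  15  15  15  15  15  17  17
  6   0   6   6   9  15  15  15  15  15  15  15  15  17  17

15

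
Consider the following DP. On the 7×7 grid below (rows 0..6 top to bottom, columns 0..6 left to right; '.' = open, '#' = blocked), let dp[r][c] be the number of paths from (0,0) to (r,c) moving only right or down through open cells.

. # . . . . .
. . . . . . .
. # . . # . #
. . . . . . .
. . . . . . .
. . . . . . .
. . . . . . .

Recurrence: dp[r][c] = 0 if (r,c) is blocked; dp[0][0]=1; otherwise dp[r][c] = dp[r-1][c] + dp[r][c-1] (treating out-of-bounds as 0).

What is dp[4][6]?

r\c   0   1   2   3   4   5   6
  0   1   0   0   0   0   0   0
  1   1   1   1   1   1   1   1
  2   1   0   1   2   0   1   0
  3   1   1   2   4   4   5   5
  4   1   2   4   8  12  17  22
  5   1   3   7  15  27  44  66
  6   1   4  11  26  53  97 163

22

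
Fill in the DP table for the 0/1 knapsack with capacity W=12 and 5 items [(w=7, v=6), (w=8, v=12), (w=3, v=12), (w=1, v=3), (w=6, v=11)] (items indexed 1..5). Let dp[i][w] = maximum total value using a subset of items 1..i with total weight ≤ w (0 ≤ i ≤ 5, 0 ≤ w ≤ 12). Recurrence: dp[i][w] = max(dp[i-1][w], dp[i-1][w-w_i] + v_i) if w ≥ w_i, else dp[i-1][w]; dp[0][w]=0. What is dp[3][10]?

18

i\w   0   1   2   3   4   5   6   7   8   9  10  11  12
  0   0   0   0   0   0   0   0   0   0   0   0   0   0
  1   0   0   0   0   0   0   0   6   6   6   6   6   6
  2   0   0   0   0   0   0   0   6  12  12  12  12  12
  3   0   0   0  12  12  12  12  12  12  12  18  24  24
  4   0   3   3  12  15  15  15  15  15  15  18  24  27
  5   0   3   3  12  15  15  15  15  15  23  26  26  27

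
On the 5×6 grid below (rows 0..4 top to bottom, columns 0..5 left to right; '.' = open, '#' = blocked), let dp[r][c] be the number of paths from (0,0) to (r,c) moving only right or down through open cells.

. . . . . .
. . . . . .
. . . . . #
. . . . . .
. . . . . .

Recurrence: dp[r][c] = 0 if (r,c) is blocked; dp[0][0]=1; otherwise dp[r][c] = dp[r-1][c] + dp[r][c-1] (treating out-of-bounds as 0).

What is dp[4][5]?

r\c   0   1   2   3   4   5
  0   1   1   1   1   1   1
  1   1   2   3   4   5   6
  2   1   3   6  10  15   0
  3   1   4  10  20  35  35
  4   1   5  15  35  70 105

105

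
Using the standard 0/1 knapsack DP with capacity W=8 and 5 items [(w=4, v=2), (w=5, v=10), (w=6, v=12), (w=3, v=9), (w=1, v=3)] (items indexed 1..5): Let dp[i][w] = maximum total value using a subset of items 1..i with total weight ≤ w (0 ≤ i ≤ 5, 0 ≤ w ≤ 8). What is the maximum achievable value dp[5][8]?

19

i\w   0   1   2   3   4   5   6   7   8
  0   0   0   0   0   0   0   0   0   0
  1   0   0   0   0   2   2   2   2   2
  2   0   0   0   0   2  10  10  10  10
  3   0   0   0   0   2  10  12  12  12
  4   0   0   0   9   9  10  12  12  19
  5   0   3   3   9  12  12  13  15  19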